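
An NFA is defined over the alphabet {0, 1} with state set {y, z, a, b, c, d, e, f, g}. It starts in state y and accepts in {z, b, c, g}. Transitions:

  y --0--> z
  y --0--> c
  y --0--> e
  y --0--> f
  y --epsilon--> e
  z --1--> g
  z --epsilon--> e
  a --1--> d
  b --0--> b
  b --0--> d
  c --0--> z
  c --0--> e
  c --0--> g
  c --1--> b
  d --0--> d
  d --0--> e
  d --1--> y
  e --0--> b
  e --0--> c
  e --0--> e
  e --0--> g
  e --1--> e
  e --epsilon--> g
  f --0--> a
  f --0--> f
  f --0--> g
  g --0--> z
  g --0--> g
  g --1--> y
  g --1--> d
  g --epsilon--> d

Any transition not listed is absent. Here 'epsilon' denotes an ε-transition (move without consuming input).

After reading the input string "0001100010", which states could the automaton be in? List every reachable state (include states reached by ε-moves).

{z, b, c, d, e, f, g}

Start: ε-closure({y}) = {y, d, e, g}.
Read '0': {y, d, e, g} → {z, b, c, d, e, f, g}.
Read '0': {z, b, c, d, e, f, g} → {z, a, b, c, d, e, f, g}.
Read '0': {z, a, b, c, d, e, f, g} → {z, a, b, c, d, e, f, g}.
Read '1': {z, a, b, c, d, e, f, g} → {y, b, d, e, g}.
Read '1': {y, b, d, e, g} → {y, d, e, g}.
Read '0': {y, d, e, g} → {z, b, c, d, e, f, g}.
Read '0': {z, b, c, d, e, f, g} → {z, a, b, c, d, e, f, g}.
Read '0': {z, a, b, c, d, e, f, g} → {z, a, b, c, d, e, f, g}.
Read '1': {z, a, b, c, d, e, f, g} → {y, b, d, e, g}.
Read '0': {y, b, d, e, g} → {z, b, c, d, e, f, g}.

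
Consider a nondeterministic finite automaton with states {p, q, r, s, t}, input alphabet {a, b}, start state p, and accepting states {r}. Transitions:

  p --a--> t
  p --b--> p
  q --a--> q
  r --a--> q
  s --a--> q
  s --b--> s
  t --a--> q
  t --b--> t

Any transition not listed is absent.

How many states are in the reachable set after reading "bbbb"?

1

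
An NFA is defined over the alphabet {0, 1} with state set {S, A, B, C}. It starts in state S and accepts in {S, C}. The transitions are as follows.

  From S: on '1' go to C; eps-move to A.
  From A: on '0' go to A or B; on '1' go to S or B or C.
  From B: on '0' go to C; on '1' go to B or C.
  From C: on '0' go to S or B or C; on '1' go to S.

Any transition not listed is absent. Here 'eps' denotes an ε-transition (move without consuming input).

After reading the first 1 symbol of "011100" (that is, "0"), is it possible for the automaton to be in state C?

No

Start: ε-closure({S}) = {S, A}.
Read '0': S→∅, A→{A, B}; now {A, B}.
State C is not in {A, B}.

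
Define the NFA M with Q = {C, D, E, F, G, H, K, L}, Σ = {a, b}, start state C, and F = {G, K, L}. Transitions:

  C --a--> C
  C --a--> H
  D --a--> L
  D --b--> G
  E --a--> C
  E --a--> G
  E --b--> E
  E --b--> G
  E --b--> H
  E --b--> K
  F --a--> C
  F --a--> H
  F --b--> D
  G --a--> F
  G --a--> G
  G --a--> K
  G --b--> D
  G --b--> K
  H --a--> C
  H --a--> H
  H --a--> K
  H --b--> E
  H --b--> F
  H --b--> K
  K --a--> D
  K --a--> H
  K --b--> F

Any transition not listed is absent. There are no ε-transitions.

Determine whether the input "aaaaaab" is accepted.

Start in {C}.
Read 'a': {C} → {C, H}.
Read 'a': {C, H} → {C, H, K}.
Read 'a': {C, H, K} → {C, D, H, K}.
Read 'a': {C, D, H, K} → {C, D, H, K, L}.
Read 'a': {C, D, H, K, L} → {C, D, H, K, L}.
Read 'a': {C, D, H, K, L} → {C, D, H, K, L}.
Read 'b': {C, D, H, K, L} → {E, F, G, K}.
The final set {E, F, G, K} contains the accepting states G, K.

Yes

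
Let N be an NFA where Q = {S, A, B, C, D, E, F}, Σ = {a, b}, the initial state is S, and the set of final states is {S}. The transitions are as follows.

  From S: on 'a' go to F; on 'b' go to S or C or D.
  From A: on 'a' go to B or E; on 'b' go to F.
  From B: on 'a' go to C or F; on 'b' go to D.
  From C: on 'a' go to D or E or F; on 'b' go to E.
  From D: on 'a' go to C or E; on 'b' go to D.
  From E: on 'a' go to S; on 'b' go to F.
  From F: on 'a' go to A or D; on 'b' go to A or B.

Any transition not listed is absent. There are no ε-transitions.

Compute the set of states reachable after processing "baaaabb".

{S, A, B, C, D, E, F}

Start in {S}.
Read 'b': {S} → {S, C, D}.
Read 'a': {S, C, D} → {C, D, E, F}.
Read 'a': {C, D, E, F} → {S, A, C, D, E, F}.
Read 'a': {S, A, C, D, E, F} → {S, A, B, C, D, E, F}.
Read 'a': {S, A, B, C, D, E, F} → {S, A, B, C, D, E, F}.
Read 'b': {S, A, B, C, D, E, F} → {S, A, B, C, D, E, F}.
Read 'b': {S, A, B, C, D, E, F} → {S, A, B, C, D, E, F}.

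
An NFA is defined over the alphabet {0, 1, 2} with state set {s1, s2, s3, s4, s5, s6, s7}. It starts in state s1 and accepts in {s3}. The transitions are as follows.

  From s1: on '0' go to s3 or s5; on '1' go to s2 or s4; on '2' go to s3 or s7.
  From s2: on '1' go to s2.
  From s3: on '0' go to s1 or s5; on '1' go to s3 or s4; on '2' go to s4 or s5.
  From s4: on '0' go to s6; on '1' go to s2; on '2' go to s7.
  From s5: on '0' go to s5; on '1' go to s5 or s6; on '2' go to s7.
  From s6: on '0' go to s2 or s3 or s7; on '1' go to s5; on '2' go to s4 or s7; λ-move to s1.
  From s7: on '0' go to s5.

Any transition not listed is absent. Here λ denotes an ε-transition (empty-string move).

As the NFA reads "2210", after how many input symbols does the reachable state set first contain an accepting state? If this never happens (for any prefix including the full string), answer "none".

1

Start in {s1}.
Read '2': s1→{s3, s7}; now {s3, s7}.
None of the earlier sets intersect F, but {s3, s7} does.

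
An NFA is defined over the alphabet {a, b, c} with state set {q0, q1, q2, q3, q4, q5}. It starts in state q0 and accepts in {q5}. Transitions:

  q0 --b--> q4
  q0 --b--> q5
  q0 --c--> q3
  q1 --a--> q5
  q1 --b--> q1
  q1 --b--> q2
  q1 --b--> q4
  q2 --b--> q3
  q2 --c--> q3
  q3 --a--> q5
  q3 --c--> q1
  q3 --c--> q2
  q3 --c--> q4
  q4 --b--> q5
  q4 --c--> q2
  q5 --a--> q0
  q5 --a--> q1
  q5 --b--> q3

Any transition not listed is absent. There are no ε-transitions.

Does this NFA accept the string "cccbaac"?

No

Start in {q0}.
Read 'c': {q0} → {q3}.
Read 'c': {q3} → {q1, q2, q4}.
Read 'c': {q1, q2, q4} → {q2, q3}.
Read 'b': {q2, q3} → {q3}.
Read 'a': {q3} → {q5}.
Read 'a': {q5} → {q0, q1}.
Read 'c': {q0, q1} → {q3}.
The final set {q3} contains no accepting state.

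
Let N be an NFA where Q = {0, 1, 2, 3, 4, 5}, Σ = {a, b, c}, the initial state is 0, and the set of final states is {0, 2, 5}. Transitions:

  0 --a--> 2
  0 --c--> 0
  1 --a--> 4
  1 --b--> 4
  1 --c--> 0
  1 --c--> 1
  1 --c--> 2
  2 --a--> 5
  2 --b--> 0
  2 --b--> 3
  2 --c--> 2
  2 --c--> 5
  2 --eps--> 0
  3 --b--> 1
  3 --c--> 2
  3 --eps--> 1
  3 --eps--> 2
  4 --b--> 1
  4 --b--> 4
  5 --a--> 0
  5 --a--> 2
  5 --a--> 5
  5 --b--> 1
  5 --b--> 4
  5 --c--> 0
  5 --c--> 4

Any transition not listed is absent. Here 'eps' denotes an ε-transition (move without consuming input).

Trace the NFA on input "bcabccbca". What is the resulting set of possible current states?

∅

Start in {0}.
Read 'b': 0→∅; now ∅.
The set is empty and remains empty for the remaining 8 symbols.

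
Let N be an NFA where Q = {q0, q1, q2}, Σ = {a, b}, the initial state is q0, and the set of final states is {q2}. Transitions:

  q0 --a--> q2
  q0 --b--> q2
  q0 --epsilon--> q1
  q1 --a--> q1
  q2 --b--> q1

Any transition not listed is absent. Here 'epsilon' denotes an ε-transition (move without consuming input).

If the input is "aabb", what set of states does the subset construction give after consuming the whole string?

∅

Start: ε-closure({q0}) = {q0, q1}.
Read 'a': {q0, q1} → {q1, q2}.
Read 'a': {q1, q2} → {q1}.
Read 'b': {q1} → ∅.
The set is empty and remains empty for the remaining 1 symbol.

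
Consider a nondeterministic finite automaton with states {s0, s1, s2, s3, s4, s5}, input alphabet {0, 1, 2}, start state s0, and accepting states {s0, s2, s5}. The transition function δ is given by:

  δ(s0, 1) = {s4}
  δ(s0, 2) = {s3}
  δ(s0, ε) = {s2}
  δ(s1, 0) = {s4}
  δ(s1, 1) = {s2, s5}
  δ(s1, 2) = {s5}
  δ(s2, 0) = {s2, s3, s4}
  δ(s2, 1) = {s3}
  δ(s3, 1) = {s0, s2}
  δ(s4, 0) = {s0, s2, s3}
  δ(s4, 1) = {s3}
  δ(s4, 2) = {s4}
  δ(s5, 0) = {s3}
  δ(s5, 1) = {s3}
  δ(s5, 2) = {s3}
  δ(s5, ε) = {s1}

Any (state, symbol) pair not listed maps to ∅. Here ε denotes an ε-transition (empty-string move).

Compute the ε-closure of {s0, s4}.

{s0, s2, s4}

Begin with {s0, s4}.
ε-move s0 → s2; add s2.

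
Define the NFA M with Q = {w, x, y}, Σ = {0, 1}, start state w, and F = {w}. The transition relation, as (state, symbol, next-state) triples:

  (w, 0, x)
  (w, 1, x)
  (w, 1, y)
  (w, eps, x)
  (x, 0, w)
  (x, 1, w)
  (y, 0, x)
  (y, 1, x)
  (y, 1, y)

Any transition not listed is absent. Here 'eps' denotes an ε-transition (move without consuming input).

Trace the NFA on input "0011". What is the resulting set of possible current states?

{w, x, y}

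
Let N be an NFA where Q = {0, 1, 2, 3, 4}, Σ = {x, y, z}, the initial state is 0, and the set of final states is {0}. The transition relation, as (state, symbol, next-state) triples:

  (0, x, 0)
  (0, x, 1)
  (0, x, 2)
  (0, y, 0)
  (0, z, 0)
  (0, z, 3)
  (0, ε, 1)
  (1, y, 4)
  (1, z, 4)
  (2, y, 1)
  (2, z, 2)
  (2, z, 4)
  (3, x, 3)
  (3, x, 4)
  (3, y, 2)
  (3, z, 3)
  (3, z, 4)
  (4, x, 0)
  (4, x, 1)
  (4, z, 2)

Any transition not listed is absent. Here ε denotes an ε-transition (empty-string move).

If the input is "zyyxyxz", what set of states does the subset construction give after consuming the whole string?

Start: ε-closure({0}) = {0, 1}.
Read 'z': {0, 1} → {0, 1, 3, 4}.
Read 'y': {0, 1, 3, 4} → {0, 1, 2, 4}.
Read 'y': {0, 1, 2, 4} → {0, 1, 4}.
Read 'x': {0, 1, 4} → {0, 1, 2}.
Read 'y': {0, 1, 2} → {0, 1, 4}.
Read 'x': {0, 1, 4} → {0, 1, 2}.
Read 'z': {0, 1, 2} → {0, 1, 2, 3, 4}.

{0, 1, 2, 3, 4}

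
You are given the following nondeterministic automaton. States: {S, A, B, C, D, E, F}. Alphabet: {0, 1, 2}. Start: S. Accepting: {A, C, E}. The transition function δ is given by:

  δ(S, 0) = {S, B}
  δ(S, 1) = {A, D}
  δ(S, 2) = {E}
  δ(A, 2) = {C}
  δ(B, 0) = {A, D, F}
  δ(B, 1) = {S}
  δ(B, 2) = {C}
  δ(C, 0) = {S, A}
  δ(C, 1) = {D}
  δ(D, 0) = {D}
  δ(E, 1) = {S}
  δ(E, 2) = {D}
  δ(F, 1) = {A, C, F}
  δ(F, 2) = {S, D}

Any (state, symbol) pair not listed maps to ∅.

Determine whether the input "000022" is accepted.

Yes

Start in {S}.
Read '0': S→{S, B}; now {S, B}.
Read '0': S→{S, B}, B→{A, D, F}; now {S, A, B, D, F}.
Read '0': S→{S, B}, A→∅, B→{A, D, F}, D→{D}, F→∅; now {S, A, B, D, F}.
Read '0': S→{S, B}, A→∅, B→{A, D, F}, D→{D}, F→∅; now {S, A, B, D, F}.
Read '2': S→{E}, A→{C}, B→{C}, D→∅, F→{S, D}; now {S, C, D, E}.
Read '2': S→{E}, C→∅, D→∅, E→{D}; now {D, E}.
The final set {D, E} contains the accepting state E.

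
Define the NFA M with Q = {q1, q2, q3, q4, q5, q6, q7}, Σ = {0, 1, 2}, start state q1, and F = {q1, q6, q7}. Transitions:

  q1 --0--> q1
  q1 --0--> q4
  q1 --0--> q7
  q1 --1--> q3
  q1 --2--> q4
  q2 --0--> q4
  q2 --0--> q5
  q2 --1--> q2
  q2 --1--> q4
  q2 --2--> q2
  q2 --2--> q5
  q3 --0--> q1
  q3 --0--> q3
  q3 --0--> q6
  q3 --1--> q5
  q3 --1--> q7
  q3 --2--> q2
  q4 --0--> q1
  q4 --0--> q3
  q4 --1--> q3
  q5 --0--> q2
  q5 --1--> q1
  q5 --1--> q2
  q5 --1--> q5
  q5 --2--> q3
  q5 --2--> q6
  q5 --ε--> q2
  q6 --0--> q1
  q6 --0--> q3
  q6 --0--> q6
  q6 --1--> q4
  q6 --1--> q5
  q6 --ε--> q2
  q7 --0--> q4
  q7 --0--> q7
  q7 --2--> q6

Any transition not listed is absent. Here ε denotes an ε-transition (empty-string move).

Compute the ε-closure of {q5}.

{q2, q5}

Begin with {q5}.
ε-move q5 → q2; add q2.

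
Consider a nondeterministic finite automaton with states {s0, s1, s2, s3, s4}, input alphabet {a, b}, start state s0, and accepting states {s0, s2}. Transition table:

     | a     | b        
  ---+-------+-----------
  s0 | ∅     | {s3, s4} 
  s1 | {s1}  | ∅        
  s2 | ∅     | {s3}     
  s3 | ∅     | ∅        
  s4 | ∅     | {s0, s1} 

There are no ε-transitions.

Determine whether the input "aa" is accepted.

No

Start in {s0}.
Read 'a': s0→∅; now ∅.
The set is empty and remains empty for the remaining 1 symbol.
The final set ∅ contains no accepting state.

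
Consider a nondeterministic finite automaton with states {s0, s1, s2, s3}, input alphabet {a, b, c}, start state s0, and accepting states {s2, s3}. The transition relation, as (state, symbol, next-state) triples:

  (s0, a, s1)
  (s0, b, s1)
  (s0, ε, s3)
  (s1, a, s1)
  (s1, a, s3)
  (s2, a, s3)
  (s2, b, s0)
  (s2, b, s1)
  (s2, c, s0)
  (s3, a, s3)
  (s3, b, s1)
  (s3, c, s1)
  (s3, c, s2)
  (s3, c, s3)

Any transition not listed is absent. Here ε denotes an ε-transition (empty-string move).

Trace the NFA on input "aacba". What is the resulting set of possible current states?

{s1, s3}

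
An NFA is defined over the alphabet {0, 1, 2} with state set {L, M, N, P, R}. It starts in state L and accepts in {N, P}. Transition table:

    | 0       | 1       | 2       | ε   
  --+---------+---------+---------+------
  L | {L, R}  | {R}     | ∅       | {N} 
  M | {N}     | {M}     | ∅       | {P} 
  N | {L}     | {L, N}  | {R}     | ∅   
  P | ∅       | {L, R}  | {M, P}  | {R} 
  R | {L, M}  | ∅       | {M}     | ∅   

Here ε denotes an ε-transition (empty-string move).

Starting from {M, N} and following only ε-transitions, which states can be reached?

{M, N, P, R}

Begin with {M, N}.
ε-move M → P; add P.
ε-move P → R; add R.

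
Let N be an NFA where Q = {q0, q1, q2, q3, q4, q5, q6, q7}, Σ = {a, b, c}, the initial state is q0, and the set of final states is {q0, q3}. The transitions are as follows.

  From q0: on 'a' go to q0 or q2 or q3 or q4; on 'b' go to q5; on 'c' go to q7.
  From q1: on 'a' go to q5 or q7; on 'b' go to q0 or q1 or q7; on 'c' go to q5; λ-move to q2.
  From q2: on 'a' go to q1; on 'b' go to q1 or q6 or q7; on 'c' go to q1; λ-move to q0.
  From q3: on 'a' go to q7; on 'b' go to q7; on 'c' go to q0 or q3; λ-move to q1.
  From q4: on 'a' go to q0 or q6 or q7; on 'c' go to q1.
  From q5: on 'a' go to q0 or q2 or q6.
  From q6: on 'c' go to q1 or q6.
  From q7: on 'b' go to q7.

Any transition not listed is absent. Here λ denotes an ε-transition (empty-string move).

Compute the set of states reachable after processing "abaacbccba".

{q0, q1, q2, q3, q4, q5, q6, q7}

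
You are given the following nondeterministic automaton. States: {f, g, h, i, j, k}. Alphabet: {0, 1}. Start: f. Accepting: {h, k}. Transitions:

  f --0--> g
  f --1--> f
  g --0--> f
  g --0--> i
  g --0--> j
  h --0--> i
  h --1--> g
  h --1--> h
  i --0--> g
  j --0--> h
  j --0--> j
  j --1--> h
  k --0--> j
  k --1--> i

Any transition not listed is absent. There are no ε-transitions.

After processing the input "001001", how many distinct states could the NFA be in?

2

Start in {f}.
Read '0': f→{g}; now {g}.
Read '0': g→{f, i, j}; now {f, i, j}.
Read '1': f→{f}, i→∅, j→{h}; now {f, h}.
Read '0': f→{g}, h→{i}; now {g, i}.
Read '0': g→{f, i, j}, i→{g}; now {f, g, i, j}.
Read '1': f→{f}, g→∅, i→∅, j→{h}; now {f, h}.
That set has 2 states.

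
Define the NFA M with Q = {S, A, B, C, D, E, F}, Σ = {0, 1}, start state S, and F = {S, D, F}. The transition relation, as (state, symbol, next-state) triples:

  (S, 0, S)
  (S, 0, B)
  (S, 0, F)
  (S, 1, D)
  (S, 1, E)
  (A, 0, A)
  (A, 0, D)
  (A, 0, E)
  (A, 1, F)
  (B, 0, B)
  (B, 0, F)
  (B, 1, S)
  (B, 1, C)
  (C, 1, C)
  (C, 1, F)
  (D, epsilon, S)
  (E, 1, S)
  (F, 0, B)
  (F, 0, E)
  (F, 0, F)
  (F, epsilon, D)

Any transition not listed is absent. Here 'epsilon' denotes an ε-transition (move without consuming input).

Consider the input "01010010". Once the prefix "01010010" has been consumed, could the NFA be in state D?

Start in {S}.
Read '0': S→{S, B, F}; union {S, B, F}; ε-closure = {S, B, D, F}.
Read '1': S→{D, E}, B→{S, C}, D→∅, F→∅; now {S, C, D, E}.
Read '0': S→{S, B, F}, C→∅, D→∅, E→∅; union {S, B, F}; ε-closure = {S, B, D, F}.
Read '1': S→{D, E}, B→{S, C}, D→∅, F→∅; now {S, C, D, E}.
Read '0': S→{S, B, F}, C→∅, D→∅, E→∅; union {S, B, F}; ε-closure = {S, B, D, F}.
Read '0': S→{S, B, F}, B→{B, F}, D→∅, F→{B, E, F}; union {S, B, E, F}; ε-closure = {S, B, D, E, F}.
Read '1': S→{D, E}, B→{S, C}, D→∅, E→{S}, F→∅; now {S, C, D, E}.
Read '0': S→{S, B, F}, C→∅, D→∅, E→∅; union {S, B, F}; ε-closure = {S, B, D, F}.
State D is in {S, B, D, F}.

Yes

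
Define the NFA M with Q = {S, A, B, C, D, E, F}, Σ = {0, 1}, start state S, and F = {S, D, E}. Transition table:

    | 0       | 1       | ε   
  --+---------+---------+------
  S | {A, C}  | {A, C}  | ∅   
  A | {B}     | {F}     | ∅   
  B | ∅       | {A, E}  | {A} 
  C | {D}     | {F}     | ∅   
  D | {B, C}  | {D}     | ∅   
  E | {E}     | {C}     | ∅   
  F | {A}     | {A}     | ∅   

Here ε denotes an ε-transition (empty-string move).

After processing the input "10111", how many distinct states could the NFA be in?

Start in {S}.
Read '1': S→{A, C}; now {A, C}.
Read '0': A→{B}, C→{D}; union {B, D}; ε-closure = {A, B, D}.
Read '1': A→{F}, B→{A, E}, D→{D}; now {A, D, E, F}.
Read '1': A→{F}, D→{D}, E→{C}, F→{A}; now {A, C, D, F}.
Read '1': A→{F}, C→{F}, D→{D}, F→{A}; now {A, D, F}.
That set has 3 states.

3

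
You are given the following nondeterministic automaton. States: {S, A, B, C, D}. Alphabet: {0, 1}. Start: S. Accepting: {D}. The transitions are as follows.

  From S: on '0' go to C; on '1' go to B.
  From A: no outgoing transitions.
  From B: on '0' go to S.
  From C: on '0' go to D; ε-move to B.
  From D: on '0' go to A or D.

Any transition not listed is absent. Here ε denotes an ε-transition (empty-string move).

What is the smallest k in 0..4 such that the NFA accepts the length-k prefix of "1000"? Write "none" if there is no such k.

Start in {S}.
Read '1': {S} → {B}.
Read '0': {B} → {S}.
Read '0': {S} → {B, C}.
Read '0': {B, C} → {S, D}.
None of the earlier sets intersect F, but {S, D} does.

4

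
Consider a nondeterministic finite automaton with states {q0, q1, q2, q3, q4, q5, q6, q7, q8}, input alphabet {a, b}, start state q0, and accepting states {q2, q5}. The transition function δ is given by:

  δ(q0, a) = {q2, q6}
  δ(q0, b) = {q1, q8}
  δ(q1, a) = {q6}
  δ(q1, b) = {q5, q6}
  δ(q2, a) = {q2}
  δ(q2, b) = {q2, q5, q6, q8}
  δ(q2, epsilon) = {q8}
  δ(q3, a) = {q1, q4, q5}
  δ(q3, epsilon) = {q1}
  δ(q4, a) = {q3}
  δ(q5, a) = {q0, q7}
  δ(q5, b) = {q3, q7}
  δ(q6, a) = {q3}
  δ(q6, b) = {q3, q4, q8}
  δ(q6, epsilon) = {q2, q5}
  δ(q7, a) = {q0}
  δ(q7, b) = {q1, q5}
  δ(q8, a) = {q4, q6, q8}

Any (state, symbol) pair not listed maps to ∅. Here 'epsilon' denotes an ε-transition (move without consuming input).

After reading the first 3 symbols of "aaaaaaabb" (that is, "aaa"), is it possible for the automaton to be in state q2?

Yes

Start in {q0}.
Read 'a': q0→{q2, q6}; union {q2, q6}; ε-closure = {q2, q5, q6, q8}.
Read 'a': q2→{q2}, q5→{q0, q7}, q6→{q3}, q8→{q4, q6, q8}; union {q0, q2, q3, q4, q6, q7, q8}; ε-closure = {q0, q1, q2, q3, q4, q5, q6, q7, q8}.
Read 'a': q0→{q2, q6}, q1→{q6}, q2→{q2}, q3→{q1, q4, q5}, q4→{q3}, q5→{q0, q7}, q6→{q3}, q7→{q0}, q8→{q4, q6, q8}; now {q0, q1, q2, q3, q4, q5, q6, q7, q8}.
State q2 is in {q0, q1, q2, q3, q4, q5, q6, q7, q8}.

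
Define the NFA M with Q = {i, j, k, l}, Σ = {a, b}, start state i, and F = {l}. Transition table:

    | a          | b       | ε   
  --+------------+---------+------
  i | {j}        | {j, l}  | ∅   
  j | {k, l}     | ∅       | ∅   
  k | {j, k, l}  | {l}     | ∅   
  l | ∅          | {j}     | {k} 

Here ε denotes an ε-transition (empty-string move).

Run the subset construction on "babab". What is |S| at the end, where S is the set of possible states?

3

Start in {i}.
Read 'b': {i} → {j, k, l}.
Read 'a': {j, k, l} → {j, k, l}.
Read 'b': {j, k, l} → {j, k, l}.
Read 'a': {j, k, l} → {j, k, l}.
Read 'b': {j, k, l} → {j, k, l}.
That set has 3 states.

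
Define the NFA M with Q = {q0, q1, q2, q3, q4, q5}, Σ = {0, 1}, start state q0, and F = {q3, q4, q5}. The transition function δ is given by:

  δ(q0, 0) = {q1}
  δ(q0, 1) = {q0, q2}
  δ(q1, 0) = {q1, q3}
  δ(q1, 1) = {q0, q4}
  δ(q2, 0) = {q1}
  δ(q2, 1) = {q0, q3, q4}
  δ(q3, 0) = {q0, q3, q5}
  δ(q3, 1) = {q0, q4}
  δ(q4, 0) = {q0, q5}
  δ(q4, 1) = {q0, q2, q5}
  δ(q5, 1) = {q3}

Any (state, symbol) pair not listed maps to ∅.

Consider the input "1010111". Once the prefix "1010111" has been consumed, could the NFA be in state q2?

Yes

Start in {q0}.
Read '1': q0→{q0, q2}; now {q0, q2}.
Read '0': q0→{q1}, q2→{q1}; now {q1}.
Read '1': q1→{q0, q4}; now {q0, q4}.
Read '0': q0→{q1}, q4→{q0, q5}; now {q0, q1, q5}.
Read '1': q0→{q0, q2}, q1→{q0, q4}, q5→{q3}; now {q0, q2, q3, q4}.
Read '1': q0→{q0, q2}, q2→{q0, q3, q4}, q3→{q0, q4}, q4→{q0, q2, q5}; now {q0, q2, q3, q4, q5}.
Read '1': q0→{q0, q2}, q2→{q0, q3, q4}, q3→{q0, q4}, q4→{q0, q2, q5}, q5→{q3}; now {q0, q2, q3, q4, q5}.
State q2 is in {q0, q2, q3, q4, q5}.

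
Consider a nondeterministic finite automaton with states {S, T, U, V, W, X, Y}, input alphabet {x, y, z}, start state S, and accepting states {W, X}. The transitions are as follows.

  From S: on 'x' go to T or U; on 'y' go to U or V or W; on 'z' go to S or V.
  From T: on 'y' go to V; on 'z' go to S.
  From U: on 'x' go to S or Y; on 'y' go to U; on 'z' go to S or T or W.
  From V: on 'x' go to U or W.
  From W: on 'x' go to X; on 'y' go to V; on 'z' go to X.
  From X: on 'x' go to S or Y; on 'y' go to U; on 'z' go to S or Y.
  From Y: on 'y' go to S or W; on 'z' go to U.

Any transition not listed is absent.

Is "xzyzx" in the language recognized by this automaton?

Start in {S}.
Read 'x': {S} → {T, U}.
Read 'z': {T, U} → {S, T, W}.
Read 'y': {S, T, W} → {U, V, W}.
Read 'z': {U, V, W} → {S, T, W, X}.
Read 'x': {S, T, W, X} → {S, T, U, X, Y}.
The final set {S, T, U, X, Y} contains the accepting state X.

Yes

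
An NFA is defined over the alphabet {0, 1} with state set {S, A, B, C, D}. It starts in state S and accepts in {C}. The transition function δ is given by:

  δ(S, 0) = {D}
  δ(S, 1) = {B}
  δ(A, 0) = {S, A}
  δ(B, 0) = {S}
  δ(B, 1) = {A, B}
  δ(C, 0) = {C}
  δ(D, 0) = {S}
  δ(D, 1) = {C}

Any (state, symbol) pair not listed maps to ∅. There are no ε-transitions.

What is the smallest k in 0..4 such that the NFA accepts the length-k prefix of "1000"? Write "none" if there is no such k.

Start in {S}.
Read '1': S→{B}; now {B}.
Read '0': B→{S}; now {S}.
Read '0': S→{D}; now {D}.
Read '0': D→{S}; now {S}.
No reachable set along the way intersects F.

none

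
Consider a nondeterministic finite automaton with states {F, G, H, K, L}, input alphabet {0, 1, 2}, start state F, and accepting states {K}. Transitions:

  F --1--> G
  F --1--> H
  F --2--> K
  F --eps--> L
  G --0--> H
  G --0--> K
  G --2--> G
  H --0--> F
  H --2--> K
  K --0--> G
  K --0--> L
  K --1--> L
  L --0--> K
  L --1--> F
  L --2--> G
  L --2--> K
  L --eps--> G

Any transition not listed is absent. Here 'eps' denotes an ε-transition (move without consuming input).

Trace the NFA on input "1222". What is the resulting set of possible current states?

Start: ε-closure({F}) = {F, G, L}.
Read '1': F→{G, H}, G→∅, L→{F}; union {F, G, H}; ε-closure = {F, G, H, L}.
Read '2': F→{K}, G→{G}, H→{K}, L→{G, K}; now {G, K}.
Read '2': G→{G}, K→∅; now {G}.
Read '2': G→{G}; now {G}.

{G}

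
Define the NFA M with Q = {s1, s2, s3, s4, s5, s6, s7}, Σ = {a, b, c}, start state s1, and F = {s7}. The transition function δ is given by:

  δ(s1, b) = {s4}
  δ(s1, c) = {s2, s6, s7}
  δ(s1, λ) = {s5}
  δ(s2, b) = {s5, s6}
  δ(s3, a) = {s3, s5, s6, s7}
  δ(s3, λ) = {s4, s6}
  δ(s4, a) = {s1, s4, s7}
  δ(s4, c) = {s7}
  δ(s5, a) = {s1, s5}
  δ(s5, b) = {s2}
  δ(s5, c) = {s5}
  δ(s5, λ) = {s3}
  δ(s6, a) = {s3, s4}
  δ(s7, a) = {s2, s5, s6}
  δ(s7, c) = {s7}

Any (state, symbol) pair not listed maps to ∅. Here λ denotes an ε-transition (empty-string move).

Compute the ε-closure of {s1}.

Begin with {s1}.
ε-move s1 → s5; add s5.
ε-move s5 → s3; add s3.
ε-move s3 → s4; add s4.
ε-move s3 → s6; add s6.

{s1, s3, s4, s5, s6}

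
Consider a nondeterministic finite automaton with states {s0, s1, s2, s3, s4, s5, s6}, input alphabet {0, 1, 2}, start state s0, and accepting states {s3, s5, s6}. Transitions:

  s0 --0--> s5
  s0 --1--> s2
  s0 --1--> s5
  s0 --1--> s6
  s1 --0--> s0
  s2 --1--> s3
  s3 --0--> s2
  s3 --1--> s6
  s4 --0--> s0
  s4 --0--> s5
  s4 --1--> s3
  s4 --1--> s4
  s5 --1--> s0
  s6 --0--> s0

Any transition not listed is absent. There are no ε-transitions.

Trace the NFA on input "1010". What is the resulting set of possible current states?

{s0}

Start in {s0}.
Read '1': s0→{s2, s5, s6}; now {s2, s5, s6}.
Read '0': s2→∅, s5→∅, s6→{s0}; now {s0}.
Read '1': s0→{s2, s5, s6}; now {s2, s5, s6}.
Read '0': s2→∅, s5→∅, s6→{s0}; now {s0}.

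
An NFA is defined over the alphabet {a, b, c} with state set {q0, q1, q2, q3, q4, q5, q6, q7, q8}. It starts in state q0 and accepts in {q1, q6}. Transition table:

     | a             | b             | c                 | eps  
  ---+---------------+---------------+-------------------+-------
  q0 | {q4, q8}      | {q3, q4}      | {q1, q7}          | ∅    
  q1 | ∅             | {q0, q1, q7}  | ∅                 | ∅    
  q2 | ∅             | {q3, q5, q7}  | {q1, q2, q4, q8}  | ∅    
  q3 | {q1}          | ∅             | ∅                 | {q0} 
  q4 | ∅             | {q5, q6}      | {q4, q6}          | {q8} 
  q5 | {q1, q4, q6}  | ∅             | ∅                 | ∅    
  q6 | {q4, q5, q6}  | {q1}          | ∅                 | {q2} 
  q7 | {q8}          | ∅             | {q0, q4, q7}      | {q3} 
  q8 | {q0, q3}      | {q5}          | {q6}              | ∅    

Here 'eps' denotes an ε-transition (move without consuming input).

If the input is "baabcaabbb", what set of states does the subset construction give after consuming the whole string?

Start in {q0}.
Read 'b': q0→{q3, q4}; union {q3, q4}; ε-closure = {q0, q3, q4, q8}.
Read 'a': q0→{q4, q8}, q3→{q1}, q4→∅, q8→{q0, q3}; now {q0, q1, q3, q4, q8}.
Read 'a': q0→{q4, q8}, q1→∅, q3→{q1}, q4→∅, q8→{q0, q3}; now {q0, q1, q3, q4, q8}.
Read 'b': q0→{q3, q4}, q1→{q0, q1, q7}, q3→∅, q4→{q5, q6}, q8→{q5}; union {q0, q1, q3, q4, q5, q6, q7}; ε-closure = {q0, q1, q2, q3, q4, q5, q6, q7, q8}.
Read 'c': q0→{q1, q7}, q1→∅, q2→{q1, q2, q4, q8}, q3→∅, q4→{q4, q6}, q5→∅, q6→∅, q7→{q0, q4, q7}, q8→{q6}; union {q0, q1, q2, q4, q6, q7, q8}; ε-closure = {q0, q1, q2, q3, q4, q6, q7, q8}.
Read 'a': q0→{q4, q8}, q1→∅, q2→∅, q3→{q1}, q4→∅, q6→{q4, q5, q6}, q7→{q8}, q8→{q0, q3}; union {q0, q1, q3, q4, q5, q6, q8}; ε-closure = {q0, q1, q2, q3, q4, q5, q6, q8}.
Read 'a': q0→{q4, q8}, q1→∅, q2→∅, q3→{q1}, q4→∅, q5→{q1, q4, q6}, q6→{q4, q5, q6}, q8→{q0, q3}; union {q0, q1, q3, q4, q5, q6, q8}; ε-closure = {q0, q1, q2, q3, q4, q5, q6, q8}.
Read 'b': q0→{q3, q4}, q1→{q0, q1, q7}, q2→{q3, q5, q7}, q3→∅, q4→{q5, q6}, q5→∅, q6→{q1}, q8→{q5}; union {q0, q1, q3, q4, q5, q6, q7}; ε-closure = {q0, q1, q2, q3, q4, q5, q6, q7, q8}.
Read 'b': q0→{q3, q4}, q1→{q0, q1, q7}, q2→{q3, q5, q7}, q3→∅, q4→{q5, q6}, q5→∅, q6→{q1}, q7→∅, q8→{q5}; union {q0, q1, q3, q4, q5, q6, q7}; ε-closure = {q0, q1, q2, q3, q4, q5, q6, q7, q8}.
Read 'b': q0→{q3, q4}, q1→{q0, q1, q7}, q2→{q3, q5, q7}, q3→∅, q4→{q5, q6}, q5→∅, q6→{q1}, q7→∅, q8→{q5}; union {q0, q1, q3, q4, q5, q6, q7}; ε-closure = {q0, q1, q2, q3, q4, q5, q6, q7, q8}.

{q0, q1, q2, q3, q4, q5, q6, q7, q8}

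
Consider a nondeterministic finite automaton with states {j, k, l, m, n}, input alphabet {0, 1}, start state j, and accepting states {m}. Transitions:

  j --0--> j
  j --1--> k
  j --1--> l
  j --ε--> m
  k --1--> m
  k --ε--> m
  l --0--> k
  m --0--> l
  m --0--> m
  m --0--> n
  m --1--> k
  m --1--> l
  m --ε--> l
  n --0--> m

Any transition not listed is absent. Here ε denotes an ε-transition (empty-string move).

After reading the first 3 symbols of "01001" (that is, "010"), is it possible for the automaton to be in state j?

No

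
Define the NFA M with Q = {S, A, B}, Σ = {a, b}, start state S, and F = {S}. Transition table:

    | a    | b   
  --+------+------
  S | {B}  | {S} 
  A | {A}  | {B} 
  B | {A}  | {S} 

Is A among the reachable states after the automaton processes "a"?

No

Start in {S}.
Read 'a': {S} → {B}.
State A is not in {B}.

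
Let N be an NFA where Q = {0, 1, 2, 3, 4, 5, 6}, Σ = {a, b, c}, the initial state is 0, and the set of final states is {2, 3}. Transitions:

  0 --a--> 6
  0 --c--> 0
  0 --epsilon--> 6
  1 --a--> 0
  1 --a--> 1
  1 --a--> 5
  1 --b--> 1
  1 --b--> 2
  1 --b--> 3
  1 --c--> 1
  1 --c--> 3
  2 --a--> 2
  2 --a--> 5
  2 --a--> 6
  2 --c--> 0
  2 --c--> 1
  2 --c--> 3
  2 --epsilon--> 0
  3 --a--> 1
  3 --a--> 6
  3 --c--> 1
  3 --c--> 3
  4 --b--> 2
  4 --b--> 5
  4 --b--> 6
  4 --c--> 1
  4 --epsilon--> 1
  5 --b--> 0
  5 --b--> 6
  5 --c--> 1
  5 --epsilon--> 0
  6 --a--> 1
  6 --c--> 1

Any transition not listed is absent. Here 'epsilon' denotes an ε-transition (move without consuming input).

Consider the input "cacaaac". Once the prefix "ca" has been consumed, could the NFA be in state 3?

Start: ε-closure({0}) = {0, 6}.
Read 'c': 0→{0}, 6→{1}; union {0, 1}; ε-closure = {0, 1, 6}.
Read 'a': 0→{6}, 1→{0, 1, 5}, 6→{1}; now {0, 1, 5, 6}.
State 3 is not in {0, 1, 5, 6}.

No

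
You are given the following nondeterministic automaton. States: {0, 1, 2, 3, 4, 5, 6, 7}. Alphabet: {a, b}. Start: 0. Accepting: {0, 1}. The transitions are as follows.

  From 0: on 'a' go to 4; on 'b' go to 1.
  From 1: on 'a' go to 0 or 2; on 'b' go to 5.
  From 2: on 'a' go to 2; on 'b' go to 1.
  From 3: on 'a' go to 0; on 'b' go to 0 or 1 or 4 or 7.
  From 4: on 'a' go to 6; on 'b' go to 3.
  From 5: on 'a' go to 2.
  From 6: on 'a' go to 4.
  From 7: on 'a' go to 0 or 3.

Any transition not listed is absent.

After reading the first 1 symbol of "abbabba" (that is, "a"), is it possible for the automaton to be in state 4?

Start in {0}.
Read 'a': 0→{4}; now {4}.
State 4 is in {4}.

Yes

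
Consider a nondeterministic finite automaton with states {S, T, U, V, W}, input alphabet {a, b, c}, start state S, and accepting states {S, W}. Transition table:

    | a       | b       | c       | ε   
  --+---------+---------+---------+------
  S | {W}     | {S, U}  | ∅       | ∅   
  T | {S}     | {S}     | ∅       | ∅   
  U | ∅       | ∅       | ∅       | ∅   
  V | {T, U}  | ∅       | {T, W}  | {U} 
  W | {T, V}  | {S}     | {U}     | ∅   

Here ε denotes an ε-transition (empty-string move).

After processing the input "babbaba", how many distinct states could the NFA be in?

Start in {S}.
Read 'b': S→{S, U}; now {S, U}.
Read 'a': S→{W}, U→∅; now {W}.
Read 'b': W→{S}; now {S}.
Read 'b': S→{S, U}; now {S, U}.
Read 'a': S→{W}, U→∅; now {W}.
Read 'b': W→{S}; now {S}.
Read 'a': S→{W}; now {W}.
That set has 1 state.

1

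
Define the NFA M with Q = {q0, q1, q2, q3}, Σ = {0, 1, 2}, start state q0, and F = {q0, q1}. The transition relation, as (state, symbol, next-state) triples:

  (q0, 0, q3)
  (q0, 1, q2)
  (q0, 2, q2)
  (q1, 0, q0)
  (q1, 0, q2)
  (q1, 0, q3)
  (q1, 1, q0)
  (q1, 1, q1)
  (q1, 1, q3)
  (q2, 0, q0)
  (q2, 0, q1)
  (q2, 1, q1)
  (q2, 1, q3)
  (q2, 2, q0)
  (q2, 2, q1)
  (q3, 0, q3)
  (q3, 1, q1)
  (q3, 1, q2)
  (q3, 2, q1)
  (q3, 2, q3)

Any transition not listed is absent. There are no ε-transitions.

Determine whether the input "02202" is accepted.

Yes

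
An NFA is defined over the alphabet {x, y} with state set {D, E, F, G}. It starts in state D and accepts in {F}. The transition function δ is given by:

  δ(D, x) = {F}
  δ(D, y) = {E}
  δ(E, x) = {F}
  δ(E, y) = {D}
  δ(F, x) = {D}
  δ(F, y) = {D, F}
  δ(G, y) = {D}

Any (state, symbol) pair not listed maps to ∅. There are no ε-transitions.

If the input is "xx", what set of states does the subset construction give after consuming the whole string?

{D}

Start in {D}.
Read 'x': {D} → {F}.
Read 'x': {F} → {D}.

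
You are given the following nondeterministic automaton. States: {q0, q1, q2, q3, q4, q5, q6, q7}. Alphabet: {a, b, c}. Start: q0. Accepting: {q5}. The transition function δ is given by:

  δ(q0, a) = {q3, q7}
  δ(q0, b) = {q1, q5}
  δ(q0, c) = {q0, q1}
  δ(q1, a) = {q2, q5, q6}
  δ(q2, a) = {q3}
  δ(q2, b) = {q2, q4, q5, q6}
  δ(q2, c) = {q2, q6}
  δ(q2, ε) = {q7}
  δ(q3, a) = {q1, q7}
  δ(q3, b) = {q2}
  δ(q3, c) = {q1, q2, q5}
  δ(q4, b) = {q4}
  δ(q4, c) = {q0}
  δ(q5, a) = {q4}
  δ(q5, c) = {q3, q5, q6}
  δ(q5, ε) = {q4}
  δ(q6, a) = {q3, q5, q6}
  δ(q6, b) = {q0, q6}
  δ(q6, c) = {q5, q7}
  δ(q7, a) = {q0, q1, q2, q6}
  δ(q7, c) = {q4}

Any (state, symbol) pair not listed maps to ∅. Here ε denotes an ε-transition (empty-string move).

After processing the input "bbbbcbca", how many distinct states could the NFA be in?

6

Start in {q0}.
Read 'b': {q0} → {q1, q4, q5}.
Read 'b': {q1, q4, q5} → {q4}.
Read 'b': {q4} → {q4}.
Read 'b': {q4} → {q4}.
Read 'c': {q4} → {q0}.
Read 'b': {q0} → {q1, q4, q5}.
Read 'c': {q1, q4, q5} → {q0, q3, q4, q5, q6}.
Read 'a': {q0, q3, q4, q5, q6} → {q1, q3, q4, q5, q6, q7}.
That set has 6 states.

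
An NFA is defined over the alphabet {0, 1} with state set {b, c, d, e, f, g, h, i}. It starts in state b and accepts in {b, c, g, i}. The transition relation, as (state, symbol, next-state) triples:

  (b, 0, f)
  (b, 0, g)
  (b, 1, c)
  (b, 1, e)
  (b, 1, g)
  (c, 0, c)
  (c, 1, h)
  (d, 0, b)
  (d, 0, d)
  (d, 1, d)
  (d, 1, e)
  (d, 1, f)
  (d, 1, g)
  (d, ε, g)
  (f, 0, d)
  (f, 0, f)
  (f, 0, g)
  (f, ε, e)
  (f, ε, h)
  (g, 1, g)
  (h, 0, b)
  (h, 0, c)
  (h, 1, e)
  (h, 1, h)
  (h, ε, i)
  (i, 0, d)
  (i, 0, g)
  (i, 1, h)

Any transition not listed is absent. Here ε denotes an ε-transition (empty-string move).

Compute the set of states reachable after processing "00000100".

{b, c, d, e, f, g, h, i}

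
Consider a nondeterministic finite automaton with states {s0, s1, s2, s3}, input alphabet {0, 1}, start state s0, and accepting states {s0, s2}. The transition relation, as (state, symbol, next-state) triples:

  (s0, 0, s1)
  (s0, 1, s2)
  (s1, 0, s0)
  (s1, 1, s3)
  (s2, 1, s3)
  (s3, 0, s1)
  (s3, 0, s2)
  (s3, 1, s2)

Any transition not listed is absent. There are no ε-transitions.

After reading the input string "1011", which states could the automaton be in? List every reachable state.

∅

Start in {s0}.
Read '1': s0→{s2}; now {s2}.
Read '0': s2→∅; now ∅.
The set is empty and remains empty for the remaining 2 symbols.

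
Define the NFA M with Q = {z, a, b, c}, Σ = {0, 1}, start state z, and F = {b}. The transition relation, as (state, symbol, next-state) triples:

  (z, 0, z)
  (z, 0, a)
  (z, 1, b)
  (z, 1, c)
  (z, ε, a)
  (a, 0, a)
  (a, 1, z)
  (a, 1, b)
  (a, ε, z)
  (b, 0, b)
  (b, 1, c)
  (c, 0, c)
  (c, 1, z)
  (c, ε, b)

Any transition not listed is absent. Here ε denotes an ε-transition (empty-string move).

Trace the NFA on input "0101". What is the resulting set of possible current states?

Start: ε-closure({z}) = {z, a}.
Read '0': z→{z, a}, a→{a}; now {z, a}.
Read '1': z→{b, c}, a→{z, b}; union {z, b, c}; ε-closure = {z, a, b, c}.
Read '0': z→{z, a}, a→{a}, b→{b}, c→{c}; now {z, a, b, c}.
Read '1': z→{b, c}, a→{z, b}, b→{c}, c→{z}; union {z, b, c}; ε-closure = {z, a, b, c}.

{z, a, b, c}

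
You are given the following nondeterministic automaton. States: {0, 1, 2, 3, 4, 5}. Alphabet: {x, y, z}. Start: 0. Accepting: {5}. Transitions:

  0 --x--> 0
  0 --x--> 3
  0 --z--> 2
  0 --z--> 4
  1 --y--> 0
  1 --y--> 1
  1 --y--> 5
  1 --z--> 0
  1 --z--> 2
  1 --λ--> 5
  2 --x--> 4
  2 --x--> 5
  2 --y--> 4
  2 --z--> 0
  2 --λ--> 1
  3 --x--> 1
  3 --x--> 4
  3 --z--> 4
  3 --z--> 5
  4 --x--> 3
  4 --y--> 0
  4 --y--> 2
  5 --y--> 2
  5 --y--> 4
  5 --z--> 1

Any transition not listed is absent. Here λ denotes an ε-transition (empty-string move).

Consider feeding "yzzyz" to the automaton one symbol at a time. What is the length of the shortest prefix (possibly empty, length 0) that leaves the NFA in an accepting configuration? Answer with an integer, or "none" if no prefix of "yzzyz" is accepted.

Start in {0}.
Read 'y': 0→∅; now ∅.
The set is empty and remains empty for the remaining 4 symbols.
No reachable set along the way intersects F.

none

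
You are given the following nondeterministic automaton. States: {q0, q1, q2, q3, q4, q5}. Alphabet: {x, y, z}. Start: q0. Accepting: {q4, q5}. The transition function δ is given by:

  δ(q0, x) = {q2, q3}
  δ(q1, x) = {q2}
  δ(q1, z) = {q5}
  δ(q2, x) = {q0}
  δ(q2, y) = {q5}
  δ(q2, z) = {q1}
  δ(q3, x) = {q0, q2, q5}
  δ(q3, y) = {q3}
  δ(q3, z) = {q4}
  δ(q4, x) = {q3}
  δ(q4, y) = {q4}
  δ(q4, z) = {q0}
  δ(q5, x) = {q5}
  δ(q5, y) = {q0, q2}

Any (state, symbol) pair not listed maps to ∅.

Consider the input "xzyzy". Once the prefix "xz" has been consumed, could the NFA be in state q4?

Start in {q0}.
Read 'x': {q0} → {q2, q3}.
Read 'z': {q2, q3} → {q1, q4}.
State q4 is in {q1, q4}.

Yes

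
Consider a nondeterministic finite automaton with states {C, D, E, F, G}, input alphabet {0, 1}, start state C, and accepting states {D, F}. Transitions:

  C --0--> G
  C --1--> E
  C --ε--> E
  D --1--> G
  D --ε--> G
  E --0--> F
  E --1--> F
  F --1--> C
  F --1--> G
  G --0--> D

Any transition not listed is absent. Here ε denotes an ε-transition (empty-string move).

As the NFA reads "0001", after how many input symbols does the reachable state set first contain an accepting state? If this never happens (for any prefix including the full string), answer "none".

Start: ε-closure({C}) = {C, E}.
Read '0': C→{G}, E→{F}; now {F, G}.
None of the earlier sets intersect F, but {F, G} does.

1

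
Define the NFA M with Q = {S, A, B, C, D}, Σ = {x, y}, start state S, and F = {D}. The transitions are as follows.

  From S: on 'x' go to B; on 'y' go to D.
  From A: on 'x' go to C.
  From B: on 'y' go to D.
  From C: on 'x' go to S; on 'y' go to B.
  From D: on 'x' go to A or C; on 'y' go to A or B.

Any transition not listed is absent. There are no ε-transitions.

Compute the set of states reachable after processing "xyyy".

Start in {S}.
Read 'x': {S} → {B}.
Read 'y': {B} → {D}.
Read 'y': {D} → {A, B}.
Read 'y': {A, B} → {D}.

{D}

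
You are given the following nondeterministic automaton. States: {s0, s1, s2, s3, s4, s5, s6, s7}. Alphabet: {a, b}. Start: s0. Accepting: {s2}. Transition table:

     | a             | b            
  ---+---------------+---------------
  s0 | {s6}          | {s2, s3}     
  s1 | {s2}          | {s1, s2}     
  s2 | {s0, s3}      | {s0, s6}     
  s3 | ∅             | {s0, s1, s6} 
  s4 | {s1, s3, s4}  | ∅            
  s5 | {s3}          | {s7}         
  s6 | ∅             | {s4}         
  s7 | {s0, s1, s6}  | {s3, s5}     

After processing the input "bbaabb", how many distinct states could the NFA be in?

Start in {s0}.
Read 'b': s0→{s2, s3}; now {s2, s3}.
Read 'b': s2→{s0, s6}, s3→{s0, s1, s6}; now {s0, s1, s6}.
Read 'a': s0→{s6}, s1→{s2}, s6→∅; now {s2, s6}.
Read 'a': s2→{s0, s3}, s6→∅; now {s0, s3}.
Read 'b': s0→{s2, s3}, s3→{s0, s1, s6}; now {s0, s1, s2, s3, s6}.
Read 'b': s0→{s2, s3}, s1→{s1, s2}, s2→{s0, s6}, s3→{s0, s1, s6}, s6→{s4}; now {s0, s1, s2, s3, s4, s6}.
That set has 6 states.

6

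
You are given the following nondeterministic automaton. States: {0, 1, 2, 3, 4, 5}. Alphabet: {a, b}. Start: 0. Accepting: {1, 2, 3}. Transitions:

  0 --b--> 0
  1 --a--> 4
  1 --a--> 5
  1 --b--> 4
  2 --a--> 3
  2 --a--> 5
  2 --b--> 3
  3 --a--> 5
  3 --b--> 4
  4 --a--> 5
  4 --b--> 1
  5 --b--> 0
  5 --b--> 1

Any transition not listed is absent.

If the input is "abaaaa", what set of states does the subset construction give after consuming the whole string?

∅

Start in {0}.
Read 'a': {0} → ∅.
The set is empty and remains empty for the remaining 5 symbols.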